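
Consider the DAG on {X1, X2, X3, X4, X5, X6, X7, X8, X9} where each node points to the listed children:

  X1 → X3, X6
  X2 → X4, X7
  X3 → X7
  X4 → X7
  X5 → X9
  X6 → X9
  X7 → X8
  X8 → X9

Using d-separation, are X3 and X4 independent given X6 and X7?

4 paths connect X3 and X4; each must be blocked for d-separation to hold:
Path 1: X3 ← X1 → X6 → X9 ← X8 ← X7 ← X2 → X4
  X6 is a chain here and X6 is conditioned on, so the path is blocked at X6.
Path 2: X3 ← X1 → X6 → X9 ← X8 ← X7 ← X4
  X6 is a chain here and X6 is conditioned on, so the path is blocked at X6.
Path 3: X3 → X7 ← X2 → X4
  X7 is a collider and X7 is conditioned on, which opens it; X2 is a fork and X2 is not conditioned on — no node blocks this path, so it is active.
Path 4: X3 → X7 ← X4
  X7 is a collider and X7 is conditioned on, which opens it — no node blocks this path, so it is active.
Since the path X3 → X7 ← X2 → X4 is active, X3 and X4 are not d-separated given {X6, X7}.

No — X3 and X4 are not d-separated given {X6, X7}.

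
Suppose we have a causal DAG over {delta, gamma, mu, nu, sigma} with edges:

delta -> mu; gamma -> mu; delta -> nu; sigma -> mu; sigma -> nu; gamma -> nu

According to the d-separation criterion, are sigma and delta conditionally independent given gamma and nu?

There are 4 undirected paths between sigma and delta; checking each against the conditioning set {gamma, nu}:
Path 1: sigma → mu ← gamma → nu ← delta
  mu is a collider here and neither mu nor any of its descendants is conditioned on, so the collider stays closed — the path is blocked at mu.
Path 2: sigma → mu ← delta
  mu is a collider here and neither mu nor any of its descendants is conditioned on, so the collider stays closed — the path is blocked at mu.
Path 3: sigma → nu ← gamma → mu ← delta
  gamma is a fork here and gamma is conditioned on, so the path is blocked at gamma.
Path 4: sigma → nu ← delta
  nu is a collider and nu is conditioned on, which opens it — no node blocks this path, so it is active.
At least one path is unblocked, so d-separation fails.

No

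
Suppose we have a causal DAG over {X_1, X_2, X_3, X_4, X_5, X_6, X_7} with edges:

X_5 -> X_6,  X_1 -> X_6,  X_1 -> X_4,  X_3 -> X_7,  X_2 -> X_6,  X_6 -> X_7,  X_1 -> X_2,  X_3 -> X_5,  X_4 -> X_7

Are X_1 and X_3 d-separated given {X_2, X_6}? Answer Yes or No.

No

Enumerating the 6 paths from X_1 to X_3 and testing each for blocking by {X_2, X_6}:
  1. X_1 → X_2 → X_6 → X_7 ← X_3 — X_2:chain[blocks]; X_6:chain[blocks]; X_7:collider[blocks] ⇒ blocked
  2. X_1 → X_2 → X_6 ← X_5 ← X_3 — X_2:chain[blocks]; X_6:collider[open]; X_5:chain[open] ⇒ blocked
  3. X_1 → X_6 → X_7 ← X_3 — X_6:chain[blocks]; X_7:collider[blocks] ⇒ blocked
  4. X_1 → X_6 ← X_5 ← X_3 — X_6:collider[open]; X_5:chain[open] ⇒ active
  5. X_1 → X_4 → X_7 ← X_3 — X_4:chain[open]; X_7:collider[blocks] ⇒ blocked
  6. X_1 → X_4 → X_7 ← X_6 ← X_5 ← X_3 — X_4:chain[open]; X_7:collider[blocks]; X_6:chain[blocks]; X_5:chain[open] ⇒ blocked
At least one path is unblocked, so d-separation fails.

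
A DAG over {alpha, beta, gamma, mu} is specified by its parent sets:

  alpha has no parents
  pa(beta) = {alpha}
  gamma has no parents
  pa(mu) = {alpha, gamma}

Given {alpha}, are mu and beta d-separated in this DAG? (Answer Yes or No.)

The only undirected path from mu to beta is:
Path 1: mu ← alpha → beta
  alpha is a fork here and alpha is conditioned on, so the path is blocked at alpha.
Every path is blocked, so mu and beta are d-separated given {alpha}.

Yes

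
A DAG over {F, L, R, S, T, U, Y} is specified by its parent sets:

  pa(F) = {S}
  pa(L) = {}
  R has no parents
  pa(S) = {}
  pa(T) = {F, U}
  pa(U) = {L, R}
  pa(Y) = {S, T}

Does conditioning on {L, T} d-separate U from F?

2 paths connect U and F; each must be blocked for d-separation to hold:
Path 1: U → T → Y ← S → F
  T is a chain here and T is conditioned on, so the path is blocked at T.
Path 2: U → T ← F
  T is a collider and T is conditioned on, which opens it — no node blocks this path, so it is active.
At least one path is unblocked, so d-separation fails.

No — U and F are not d-separated given {L, T}.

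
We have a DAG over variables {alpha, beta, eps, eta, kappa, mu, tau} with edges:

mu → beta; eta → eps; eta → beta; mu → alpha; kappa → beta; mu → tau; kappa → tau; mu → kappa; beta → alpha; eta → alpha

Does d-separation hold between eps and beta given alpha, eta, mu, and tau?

We examine all 5 paths between eps and beta:
  1. eps ← eta → alpha ← mu → kappa → beta — eta:fork[blocks]; alpha:collider[open]; mu:fork[blocks]; kappa:chain[open] ⇒ blocked
  2. eps ← eta → alpha ← mu → beta — eta:fork[blocks]; alpha:collider[open]; mu:fork[blocks] ⇒ blocked
  3. eps ← eta → alpha ← mu → tau ← kappa → beta — eta:fork[blocks]; alpha:collider[open]; mu:fork[blocks]; tau:collider[open]; kappa:fork[open] ⇒ blocked
  4. eps ← eta → alpha ← beta — eta:fork[blocks]; alpha:collider[open] ⇒ blocked
  5. eps ← eta → beta — eta:fork[blocks] ⇒ blocked
Since every path is blocked, d-separation holds.

Yes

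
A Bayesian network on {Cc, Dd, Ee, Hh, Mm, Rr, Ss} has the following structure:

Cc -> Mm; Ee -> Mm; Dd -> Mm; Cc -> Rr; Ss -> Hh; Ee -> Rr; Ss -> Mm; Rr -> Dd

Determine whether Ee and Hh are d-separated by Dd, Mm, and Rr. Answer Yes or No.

No — Ee and Hh are not d-separated given {Dd, Mm, Rr}.

We examine all 3 paths between Ee and Hh:
Path 1: Ee → Mm ← Ss → Hh
  Mm is a collider and Mm is conditioned on, which opens it; Ss is a fork and Ss is not conditioned on — no node blocks this path, so it is active.
Path 2: Ee → Rr ← Cc → Mm ← Ss → Hh
  Rr is a collider and Rr is conditioned on, which opens it; Cc is a fork and Cc is not conditioned on; Mm is a collider and Mm is conditioned on, which opens it; Ss is a fork and Ss is not conditioned on — no node blocks this path, so it is active.
Path 3: Ee → Rr → Dd → Mm ← Ss → Hh
  Rr is a chain here and Rr is conditioned on, so the path is blocked at Rr.
Since the path Ee → Mm ← Ss → Hh is active, Ee and Hh are not d-separated given {Dd, Mm, Rr}.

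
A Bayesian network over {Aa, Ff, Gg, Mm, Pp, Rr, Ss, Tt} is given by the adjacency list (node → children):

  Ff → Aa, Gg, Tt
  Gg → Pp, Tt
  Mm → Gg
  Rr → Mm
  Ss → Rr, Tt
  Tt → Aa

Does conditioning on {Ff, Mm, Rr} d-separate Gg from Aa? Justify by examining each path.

No

Enumerating the 6 paths from Gg to Aa and testing each for blocking by {Ff, Mm, Rr}:
Path 1: Gg ← Mm ← Rr ← Ss → Tt ← Ff → Aa
  Mm is a chain here and Mm is conditioned on, so the path is blocked at Mm.
Path 2: Gg ← Mm ← Rr ← Ss → Tt → Aa
  Mm is a chain here and Mm is conditioned on, so the path is blocked at Mm.
Path 3: Gg ← Ff → Aa
  Ff is a fork here and Ff is conditioned on, so the path is blocked at Ff.
Path 4: Gg ← Ff → Tt → Aa
  Ff is a fork here and Ff is conditioned on, so the path is blocked at Ff.
Path 5: Gg → Tt ← Ff → Aa
  Tt is a collider here and neither Tt nor any of its descendants is conditioned on, so the collider stays closed — the path is blocked at Tt.
Path 6: Gg → Tt → Aa
  Tt is a chain and Tt is not conditioned on — no node blocks this path, so it is active.
At least one path is unblocked, so d-separation fails.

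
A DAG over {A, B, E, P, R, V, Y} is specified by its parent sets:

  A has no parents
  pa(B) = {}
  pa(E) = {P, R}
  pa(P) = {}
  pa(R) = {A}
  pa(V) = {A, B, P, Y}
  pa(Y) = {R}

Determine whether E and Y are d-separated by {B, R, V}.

Enumerating the 4 paths from E to Y and testing each for blocking by {B, R, V}:
  1. E ← R → Y — R:fork[blocks] ⇒ blocked
  2. E ← R ← A → V ← Y — R:chain[blocks]; A:fork[open]; V:collider[open] ⇒ blocked
  3. E ← P → V ← Y — P:fork[open]; V:collider[open] ⇒ active
  4. E ← P → V ← A → R → Y — P:fork[open]; V:collider[open]; A:fork[open]; R:chain[blocks] ⇒ blocked
Since the path E ← P → V ← Y is active, E and Y are not d-separated given {B, R, V}.

No — E and Y are not d-separated given {B, R, V}.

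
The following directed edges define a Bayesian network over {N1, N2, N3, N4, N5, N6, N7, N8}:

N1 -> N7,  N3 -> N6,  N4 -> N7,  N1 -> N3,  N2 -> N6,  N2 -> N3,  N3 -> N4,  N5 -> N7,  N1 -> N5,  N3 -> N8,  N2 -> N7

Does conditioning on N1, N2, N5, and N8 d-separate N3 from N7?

We examine all 5 paths between N3 and N7:
Path 1: N3 → N6 ← N2 → N7
  N6 is a collider here and neither N6 nor any of its descendants is conditioned on, so the collider stays closed — the path is blocked at N6.
Path 2: N3 ← N2 → N7
  N2 is a fork here and N2 is conditioned on, so the path is blocked at N2.
Path 3: N3 → N4 → N7
  N4 is a chain and N4 is not conditioned on — no node blocks this path, so it is active.
Path 4: N3 ← N1 → N5 → N7
  N1 is a fork here and N1 is conditioned on, so the path is blocked at N1.
Path 5: N3 ← N1 → N7
  N1 is a fork here and N1 is conditioned on, so the path is blocked at N1.
At least one path is unblocked, so d-separation fails.

No — N3 and N7 are not d-separated given {N1, N2, N5, N8}.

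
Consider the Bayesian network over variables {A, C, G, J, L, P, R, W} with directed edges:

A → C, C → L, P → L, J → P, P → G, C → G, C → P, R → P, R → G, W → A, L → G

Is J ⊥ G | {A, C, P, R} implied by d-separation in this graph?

There are 6 undirected paths between J and G; checking each against the conditioning set {A, C, P, R}:
Path 1: J → P ← C → G
  C is a fork here and C is conditioned on, so the path is blocked at C.
Path 2: J → P ← C → L → G
  C is a fork here and C is conditioned on, so the path is blocked at C.
Path 3: J → P → G
  P is a chain here and P is conditioned on, so the path is blocked at P.
Path 4: J → P → L ← C → G
  P is a chain here and P is conditioned on, so the path is blocked at P.
Path 5: J → P → L → G
  P is a chain here and P is conditioned on, so the path is blocked at P.
Path 6: J → P ← R → G
  R is a fork here and R is conditioned on, so the path is blocked at R.
All paths are blocked; J ⊥ G | {A, C, P, R} holds.

Yes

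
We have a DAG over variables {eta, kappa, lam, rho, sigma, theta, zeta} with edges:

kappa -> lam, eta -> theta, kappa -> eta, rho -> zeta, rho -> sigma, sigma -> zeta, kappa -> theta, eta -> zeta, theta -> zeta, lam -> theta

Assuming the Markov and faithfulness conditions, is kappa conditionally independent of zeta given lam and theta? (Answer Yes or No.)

No — kappa and zeta are not d-separated given {lam, theta}.

We examine all 6 paths between kappa and zeta:
  1. kappa → theta ← eta → zeta — theta:collider[open]; eta:fork[open] ⇒ active
  2. kappa → theta → zeta — theta:chain[blocks] ⇒ blocked
  3. kappa → eta → theta → zeta — eta:chain[open]; theta:chain[blocks] ⇒ blocked
  4. kappa → eta → zeta — eta:chain[open] ⇒ active
  5. kappa → lam → theta ← eta → zeta — lam:chain[blocks]; theta:collider[open]; eta:fork[open] ⇒ blocked
  6. kappa → lam → theta → zeta — lam:chain[blocks]; theta:chain[blocks] ⇒ blocked
At least one path is unblocked, so d-separation fails.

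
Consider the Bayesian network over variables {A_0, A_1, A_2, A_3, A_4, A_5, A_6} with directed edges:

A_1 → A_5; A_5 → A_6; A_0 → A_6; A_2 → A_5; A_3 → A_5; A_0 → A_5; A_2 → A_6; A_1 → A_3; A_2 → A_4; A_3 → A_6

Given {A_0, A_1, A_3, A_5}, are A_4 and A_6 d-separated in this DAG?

No — A_4 and A_6 are not d-separated given {A_0, A_1, A_3, A_5}.

5 paths connect A_4 and A_6; each must be blocked for d-separation to hold:
  1. A_4 ← A_2 → A_6 — A_2:fork[open] ⇒ active
  2. A_4 ← A_2 → A_5 ← A_3 → A_6 — A_2:fork[open]; A_5:collider[open]; A_3:fork[blocks] ⇒ blocked
  3. A_4 ← A_2 → A_5 → A_6 — A_2:fork[open]; A_5:chain[blocks] ⇒ blocked
  4. A_4 ← A_2 → A_5 ← A_1 → A_3 → A_6 — A_2:fork[open]; A_5:collider[open]; A_1:fork[blocks]; A_3:chain[blocks] ⇒ blocked
  5. A_4 ← A_2 → A_5 ← A_0 → A_6 — A_2:fork[open]; A_5:collider[open]; A_0:fork[blocks] ⇒ blocked
At least one path is unblocked, so d-separation fails.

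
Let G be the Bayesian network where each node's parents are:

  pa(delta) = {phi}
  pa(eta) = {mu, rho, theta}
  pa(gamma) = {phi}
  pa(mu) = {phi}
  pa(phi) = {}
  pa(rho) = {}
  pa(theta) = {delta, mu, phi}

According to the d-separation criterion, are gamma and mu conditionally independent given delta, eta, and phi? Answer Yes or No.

Enumerating the 5 paths from gamma to mu and testing each for blocking by {delta, eta, phi}:
  1. gamma ← phi → mu — phi:fork[blocks] ⇒ blocked
  2. gamma ← phi → delta → theta → eta ← mu — phi:fork[blocks]; delta:chain[blocks]; theta:chain[open]; eta:collider[open] ⇒ blocked
  3. gamma ← phi → delta → theta ← mu — phi:fork[blocks]; delta:chain[blocks]; theta:collider[open] ⇒ blocked
  4. gamma ← phi → theta → eta ← mu — phi:fork[blocks]; theta:chain[open]; eta:collider[open] ⇒ blocked
  5. gamma ← phi → theta ← mu — phi:fork[blocks]; theta:collider[open] ⇒ blocked
Since every path is blocked, d-separation holds.

Yes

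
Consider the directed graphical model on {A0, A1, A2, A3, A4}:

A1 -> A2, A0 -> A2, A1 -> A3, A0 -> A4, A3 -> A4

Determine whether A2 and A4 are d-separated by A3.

Enumerating the 2 paths from A2 to A4 and testing each for blocking by {A3}:
  1. A2 ← A1 → A3 → A4 — A1:fork[open]; A3:chain[blocks] ⇒ blocked
  2. A2 ← A0 → A4 — A0:fork[open] ⇒ active
Because an active path exists, A2 and A4 are not d-separated.

No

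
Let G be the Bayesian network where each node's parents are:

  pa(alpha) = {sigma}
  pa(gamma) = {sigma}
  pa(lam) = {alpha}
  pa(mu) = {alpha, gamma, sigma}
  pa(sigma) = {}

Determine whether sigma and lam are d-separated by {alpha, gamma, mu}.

We examine all 3 paths between sigma and lam:
  1. sigma → gamma → mu ← alpha → lam — gamma:chain[blocks]; mu:collider[open]; alpha:fork[blocks] ⇒ blocked
  2. sigma → mu ← alpha → lam — mu:collider[open]; alpha:fork[blocks] ⇒ blocked
  3. sigma → alpha → lam — alpha:chain[blocks] ⇒ blocked
All paths are blocked; sigma ⊥ lam | {alpha, gamma, mu} holds.

Yes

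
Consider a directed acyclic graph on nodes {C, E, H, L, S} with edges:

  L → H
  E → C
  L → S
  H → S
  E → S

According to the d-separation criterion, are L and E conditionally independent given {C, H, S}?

2 paths connect L and E; each must be blocked for d-separation to hold:
Path 1: L → S ← E
  S is a collider and S is conditioned on, which opens it — no node blocks this path, so it is active.
Path 2: L → H → S ← E
  H is a chain here and H is conditioned on, so the path is blocked at H.
At least one path is unblocked, so d-separation fails.

No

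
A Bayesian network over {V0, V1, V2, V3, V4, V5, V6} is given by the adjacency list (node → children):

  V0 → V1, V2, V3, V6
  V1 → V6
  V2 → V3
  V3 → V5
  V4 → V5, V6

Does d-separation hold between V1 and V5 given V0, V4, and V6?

Yes

Enumerating the 6 paths from V1 to V5 and testing each for blocking by {V0, V4, V6}:
Path 1: V1 ← V0 → V2 → V3 → V5
  V0 is a fork here and V0 is conditioned on, so the path is blocked at V0.
Path 2: V1 ← V0 → V6 ← V4 → V5
  V0 is a fork here and V0 is conditioned on, so the path is blocked at V0.
Path 3: V1 ← V0 → V3 → V5
  V0 is a fork here and V0 is conditioned on, so the path is blocked at V0.
Path 4: V1 → V6 ← V0 → V2 → V3 → V5
  V0 is a fork here and V0 is conditioned on, so the path is blocked at V0.
Path 5: V1 → V6 ← V0 → V3 → V5
  V0 is a fork here and V0 is conditioned on, so the path is blocked at V0.
Path 6: V1 → V6 ← V4 → V5
  V4 is a fork here and V4 is conditioned on, so the path is blocked at V4.
Since every path is blocked, d-separation holds.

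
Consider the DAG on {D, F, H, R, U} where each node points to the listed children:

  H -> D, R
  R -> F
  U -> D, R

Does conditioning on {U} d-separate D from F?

2 paths connect D and F; each must be blocked for d-separation to hold:
  1. D ← H → R → F — H:fork[open]; R:chain[open] ⇒ active
  2. D ← U → R → F — U:fork[blocks]; R:chain[open] ⇒ blocked
Since the path D ← H → R → F is active, D and F are not d-separated given {U}.

No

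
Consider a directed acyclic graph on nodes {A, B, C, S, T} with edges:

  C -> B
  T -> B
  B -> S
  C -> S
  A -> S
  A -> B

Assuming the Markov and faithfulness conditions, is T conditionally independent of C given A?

Enumerating the 3 paths from T to C and testing each for blocking by {A}:
  1. T → B ← C — B:collider[blocks] ⇒ blocked
  2. T → B → S ← C — B:chain[open]; S:collider[blocks] ⇒ blocked
  3. T → B ← A → S ← C — B:collider[blocks]; A:fork[blocks]; S:collider[blocks] ⇒ blocked
All paths are blocked; T ⊥ C | {A} holds.

Yes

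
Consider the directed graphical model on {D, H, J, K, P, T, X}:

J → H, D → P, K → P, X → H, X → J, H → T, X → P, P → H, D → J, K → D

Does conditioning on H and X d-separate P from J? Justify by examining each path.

No

We examine all 6 paths between P and J:
  1. P ← D → J — D:fork[open] ⇒ active
  2. P ← K → D → J — K:fork[open]; D:chain[open] ⇒ active
  3. P ← X → J — X:fork[blocks] ⇒ blocked
  4. P ← X → H ← J — X:fork[blocks]; H:collider[open] ⇒ blocked
  5. P → H ← J — H:collider[open] ⇒ active
  6. P → H ← X → J — H:collider[open]; X:fork[blocks] ⇒ blocked
Since the path P ← D → J is active, P and J are not d-separated given {H, X}.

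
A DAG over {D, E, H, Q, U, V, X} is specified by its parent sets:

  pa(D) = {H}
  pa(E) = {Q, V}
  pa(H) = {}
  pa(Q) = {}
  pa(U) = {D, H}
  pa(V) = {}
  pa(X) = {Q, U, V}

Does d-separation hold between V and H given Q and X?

No — V and H are not d-separated given {Q, X}.

Enumerating the 4 paths from V to H and testing each for blocking by {Q, X}:
Path 1: V → X ← U ← D ← H
  X is a collider and X is conditioned on, which opens it; U is a chain and U is not conditioned on; D is a chain and D is not conditioned on — no node blocks this path, so it is active.
Path 2: V → X ← U ← H
  X is a collider and X is conditioned on, which opens it; U is a chain and U is not conditioned on — no node blocks this path, so it is active.
Path 3: V → E ← Q → X ← U ← D ← H
  E is a collider here and neither E nor any of its descendants is conditioned on, so the collider stays closed — the path is blocked at E.
Path 4: V → E ← Q → X ← U ← H
  E is a collider here and neither E nor any of its descendants is conditioned on, so the collider stays closed — the path is blocked at E.
At least one path is unblocked, so d-separation fails.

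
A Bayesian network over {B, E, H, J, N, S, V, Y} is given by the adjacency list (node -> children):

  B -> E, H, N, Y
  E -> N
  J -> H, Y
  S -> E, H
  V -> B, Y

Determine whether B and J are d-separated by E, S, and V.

Yes

There are 5 undirected paths between B and J; checking each against the conditioning set {E, S, V}:
Path 1: B → N ← E ← S → H ← J
  N is a collider here and neither N nor any of its descendants is conditioned on, so the collider stays closed — the path is blocked at N.
Path 2: B → Y ← J
  Y is a collider here and neither Y nor any of its descendants is conditioned on, so the collider stays closed — the path is blocked at Y.
Path 3: B → E ← S → H ← J
  S is a fork here and S is conditioned on, so the path is blocked at S.
Path 4: B → H ← J
  H is a collider here and neither H nor any of its descendants is conditioned on, so the collider stays closed — the path is blocked at H.
Path 5: B ← V → Y ← J
  V is a fork here and V is conditioned on, so the path is blocked at V.
Every path is blocked, so B and J are d-separated given {E, S, V}.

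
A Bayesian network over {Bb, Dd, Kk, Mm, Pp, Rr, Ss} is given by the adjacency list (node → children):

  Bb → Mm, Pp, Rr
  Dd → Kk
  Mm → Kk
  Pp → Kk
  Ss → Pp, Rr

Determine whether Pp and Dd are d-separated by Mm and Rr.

Yes — Pp and Dd are d-separated given {Mm, Rr}.

We examine all 3 paths between Pp and Dd:
Path 1: Pp ← Ss → Rr ← Bb → Mm → Kk ← Dd
  Mm is a chain here and Mm is conditioned on, so the path is blocked at Mm.
Path 2: Pp → Kk ← Dd
  Kk is a collider here and neither Kk nor any of its descendants is conditioned on, so the collider stays closed — the path is blocked at Kk.
Path 3: Pp ← Bb → Mm → Kk ← Dd
  Mm is a chain here and Mm is conditioned on, so the path is blocked at Mm.
Since every path is blocked, d-separation holds.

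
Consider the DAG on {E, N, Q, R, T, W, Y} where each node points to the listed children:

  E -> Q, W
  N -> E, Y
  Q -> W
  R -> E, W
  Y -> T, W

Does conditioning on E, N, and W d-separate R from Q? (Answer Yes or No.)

6 paths connect R and Q; each must be blocked for d-separation to hold:
Path 1: R → W ← Q
  W is a collider and W is conditioned on, which opens it — no node blocks this path, so it is active.
Path 2: R → W ← E → Q
  E is a fork here and E is conditioned on, so the path is blocked at E.
Path 3: R → W ← Y ← N → E → Q
  N is a fork here and N is conditioned on, so the path is blocked at N.
Path 4: R → E ← N → Y → W ← Q
  N is a fork here and N is conditioned on, so the path is blocked at N.
Path 5: R → E → W ← Q
  E is a chain here and E is conditioned on, so the path is blocked at E.
Path 6: R → E → Q
  E is a chain here and E is conditioned on, so the path is blocked at E.
Because an active path exists, R and Q are not d-separated.

No — R and Q are not d-separated given {E, N, W}.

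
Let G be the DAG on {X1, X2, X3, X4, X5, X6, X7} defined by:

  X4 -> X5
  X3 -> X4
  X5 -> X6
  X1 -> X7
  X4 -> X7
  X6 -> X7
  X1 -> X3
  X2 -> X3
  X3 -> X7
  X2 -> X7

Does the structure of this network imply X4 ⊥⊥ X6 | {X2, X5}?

Yes — X4 and X6 are d-separated given {X2, X5}.

5 paths connect X4 and X6; each must be blocked for d-separation to hold:
Path 1: X4 ← X3 ← X1 → X7 ← X6
  X7 is a collider here and neither X7 nor any of its descendants is conditioned on, so the collider stays closed — the path is blocked at X7.
Path 2: X4 ← X3 ← X2 → X7 ← X6
  X2 is a fork here and X2 is conditioned on, so the path is blocked at X2.
Path 3: X4 ← X3 → X7 ← X6
  X7 is a collider here and neither X7 nor any of its descendants is conditioned on, so the collider stays closed — the path is blocked at X7.
Path 4: X4 → X5 → X6
  X5 is a chain here and X5 is conditioned on, so the path is blocked at X5.
Path 5: X4 → X7 ← X6
  X7 is a collider here and neither X7 nor any of its descendants is conditioned on, so the collider stays closed — the path is blocked at X7.
All paths are blocked; X4 ⊥ X6 | {X2, X5} holds.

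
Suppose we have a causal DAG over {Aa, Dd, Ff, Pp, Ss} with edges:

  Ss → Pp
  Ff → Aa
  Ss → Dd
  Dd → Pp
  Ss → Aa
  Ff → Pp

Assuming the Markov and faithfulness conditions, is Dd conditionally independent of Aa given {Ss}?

Yes

Enumerating the 4 paths from Dd to Aa and testing each for blocking by {Ss}:
Path 1: Dd ← Ss → Aa
  Ss is a fork here and Ss is conditioned on, so the path is blocked at Ss.
Path 2: Dd ← Ss → Pp ← Ff → Aa
  Ss is a fork here and Ss is conditioned on, so the path is blocked at Ss.
Path 3: Dd → Pp ← Ss → Aa
  Pp is a collider here and neither Pp nor any of its descendants is conditioned on, so the collider stays closed — the path is blocked at Pp.
Path 4: Dd → Pp ← Ff → Aa
  Pp is a collider here and neither Pp nor any of its descendants is conditioned on, so the collider stays closed — the path is blocked at Pp.
All paths are blocked; Dd ⊥ Aa | {Ss} holds.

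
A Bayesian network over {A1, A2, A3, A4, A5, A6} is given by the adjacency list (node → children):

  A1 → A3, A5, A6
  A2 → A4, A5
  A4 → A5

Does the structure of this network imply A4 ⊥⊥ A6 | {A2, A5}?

2 paths connect A4 and A6; each must be blocked for d-separation to hold:
Path 1: A4 → A5 ← A1 → A6
  A5 is a collider and A5 is conditioned on, which opens it; A1 is a fork and A1 is not conditioned on — no node blocks this path, so it is active.
Path 2: A4 ← A2 → A5 ← A1 → A6
  A2 is a fork here and A2 is conditioned on, so the path is blocked at A2.
Because an active path exists, A4 and A6 are not d-separated.

No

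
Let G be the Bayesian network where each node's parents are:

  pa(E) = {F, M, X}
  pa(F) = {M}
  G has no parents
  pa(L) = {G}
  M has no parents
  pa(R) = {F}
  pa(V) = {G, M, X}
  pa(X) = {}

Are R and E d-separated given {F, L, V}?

Yes

Enumerating the 3 paths from R to E and testing each for blocking by {F, L, V}:
Path 1: R ← F → E
  F is a fork here and F is conditioned on, so the path is blocked at F.
Path 2: R ← F ← M → V ← X → E
  F is a chain here and F is conditioned on, so the path is blocked at F.
Path 3: R ← F ← M → E
  F is a chain here and F is conditioned on, so the path is blocked at F.
Every path is blocked, so R and E are d-separated given {F, L, V}.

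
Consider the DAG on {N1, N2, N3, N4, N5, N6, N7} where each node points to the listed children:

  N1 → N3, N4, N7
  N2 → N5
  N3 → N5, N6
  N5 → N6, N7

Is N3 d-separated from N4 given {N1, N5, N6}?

Yes — N3 and N4 are d-separated given {N1, N5, N6}.

Enumerating the 3 paths from N3 to N4 and testing each for blocking by {N1, N5, N6}:
Path 1: N3 → N5 → N7 ← N1 → N4
  N5 is a chain here and N5 is conditioned on, so the path is blocked at N5.
Path 2: N3 ← N1 → N4
  N1 is a fork here and N1 is conditioned on, so the path is blocked at N1.
Path 3: N3 → N6 ← N5 → N7 ← N1 → N4
  N5 is a fork here and N5 is conditioned on, so the path is blocked at N5.
All paths are blocked; N3 ⊥ N4 | {N1, N5, N6} holds.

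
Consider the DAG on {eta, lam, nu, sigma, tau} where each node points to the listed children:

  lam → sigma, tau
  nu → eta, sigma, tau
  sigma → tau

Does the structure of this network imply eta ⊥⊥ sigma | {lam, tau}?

Enumerating the 3 paths from eta to sigma and testing each for blocking by {lam, tau}:
  1. eta ← nu → sigma — nu:fork[open] ⇒ active
  2. eta ← nu → tau ← sigma — nu:fork[open]; tau:collider[open] ⇒ active
  3. eta ← nu → tau ← lam → sigma — nu:fork[open]; tau:collider[open]; lam:fork[blocks] ⇒ blocked
Because an active path exists, eta and sigma are not d-separated.

No — eta and sigma are not d-separated given {lam, tau}.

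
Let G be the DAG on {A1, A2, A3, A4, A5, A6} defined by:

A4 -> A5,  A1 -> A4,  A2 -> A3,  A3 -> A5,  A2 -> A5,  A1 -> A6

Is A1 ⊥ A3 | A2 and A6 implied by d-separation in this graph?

Enumerating the 2 paths from A1 to A3 and testing each for blocking by {A2, A6}:
Path 1: A1 → A4 → A5 ← A3
  A5 is a collider here and neither A5 nor any of its descendants is conditioned on, so the collider stays closed — the path is blocked at A5.
Path 2: A1 → A4 → A5 ← A2 → A3
  A5 is a collider here and neither A5 nor any of its descendants is conditioned on, so the collider stays closed — the path is blocked at A5.
Since every path is blocked, d-separation holds.

Yes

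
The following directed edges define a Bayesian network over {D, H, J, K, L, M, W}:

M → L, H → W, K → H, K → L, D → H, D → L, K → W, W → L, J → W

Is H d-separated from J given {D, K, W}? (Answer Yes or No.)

No

We examine all 5 paths between H and J:
  1. H → W ← J — W:collider[open] ⇒ active
  2. H ← D → L ← W ← J — D:fork[blocks]; L:collider[blocks]; W:chain[blocks] ⇒ blocked
  3. H ← D → L ← K → W ← J — D:fork[blocks]; L:collider[blocks]; K:fork[blocks]; W:collider[open] ⇒ blocked
  4. H ← K → W ← J — K:fork[blocks]; W:collider[open] ⇒ blocked
  5. H ← K → L ← W ← J — K:fork[blocks]; L:collider[blocks]; W:chain[blocks] ⇒ blocked
Because an active path exists, H and J are not d-separated.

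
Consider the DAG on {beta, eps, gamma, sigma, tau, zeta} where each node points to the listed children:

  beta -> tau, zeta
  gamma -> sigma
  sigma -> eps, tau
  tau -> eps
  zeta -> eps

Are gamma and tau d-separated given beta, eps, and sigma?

Yes

We examine all 3 paths between gamma and tau:
Path 1: gamma → sigma → tau
  sigma is a chain here and sigma is conditioned on, so the path is blocked at sigma.
Path 2: gamma → sigma → eps ← tau
  sigma is a chain here and sigma is conditioned on, so the path is blocked at sigma.
Path 3: gamma → sigma → eps ← zeta ← beta → tau
  sigma is a chain here and sigma is conditioned on, so the path is blocked at sigma.
Every path is blocked, so gamma and tau are d-separated given {beta, eps, sigma}.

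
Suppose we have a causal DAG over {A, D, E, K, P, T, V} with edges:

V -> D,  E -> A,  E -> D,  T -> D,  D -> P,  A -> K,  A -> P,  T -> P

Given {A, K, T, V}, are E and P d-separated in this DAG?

No

We examine all 3 paths between E and P:
Path 1: E → D → P
  D is a chain and D is not conditioned on — no node blocks this path, so it is active.
Path 2: E → D ← T → P
  D is a collider here and neither D nor any of its descendants is conditioned on, so the collider stays closed — the path is blocked at D.
Path 3: E → A → P
  A is a chain here and A is conditioned on, so the path is blocked at A.
At least one path is unblocked, so d-separation fails.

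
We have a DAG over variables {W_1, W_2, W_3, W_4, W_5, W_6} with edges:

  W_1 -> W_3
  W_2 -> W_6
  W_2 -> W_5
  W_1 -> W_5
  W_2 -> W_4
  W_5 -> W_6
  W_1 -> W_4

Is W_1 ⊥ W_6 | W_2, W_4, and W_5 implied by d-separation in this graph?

There are 4 undirected paths between W_1 and W_6; checking each against the conditioning set {W_2, W_4, W_5}:
  1. W_1 → W_5 ← W_2 → W_6 — W_5:collider[open]; W_2:fork[blocks] ⇒ blocked
  2. W_1 → W_5 → W_6 — W_5:chain[blocks] ⇒ blocked
  3. W_1 → W_4 ← W_2 → W_6 — W_4:collider[open]; W_2:fork[blocks] ⇒ blocked
  4. W_1 → W_4 ← W_2 → W_5 → W_6 — W_4:collider[open]; W_2:fork[blocks]; W_5:chain[blocks] ⇒ blocked
Every path is blocked, so W_1 and W_6 are d-separated given {W_2, W_4, W_5}.

Yes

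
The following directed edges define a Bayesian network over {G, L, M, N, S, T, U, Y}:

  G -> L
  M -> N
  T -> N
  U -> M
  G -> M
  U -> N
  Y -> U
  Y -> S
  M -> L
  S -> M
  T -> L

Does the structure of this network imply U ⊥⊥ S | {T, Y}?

Yes

5 paths connect U and S; each must be blocked for d-separation to hold:
Path 1: U → M ← S
  M is a collider here and neither M nor any of its descendants is conditioned on, so the collider stays closed — the path is blocked at M.
Path 2: U ← Y → S
  Y is a fork here and Y is conditioned on, so the path is blocked at Y.
Path 3: U → N ← M ← S
  N is a collider here and neither N nor any of its descendants is conditioned on, so the collider stays closed — the path is blocked at N.
Path 4: U → N ← T → L ← M ← S
  N is a collider here and neither N nor any of its descendants is conditioned on, so the collider stays closed — the path is blocked at N.
Path 5: U → N ← T → L ← G → M ← S
  N is a collider here and neither N nor any of its descendants is conditioned on, so the collider stays closed — the path is blocked at N.
Since every path is blocked, d-separation holds.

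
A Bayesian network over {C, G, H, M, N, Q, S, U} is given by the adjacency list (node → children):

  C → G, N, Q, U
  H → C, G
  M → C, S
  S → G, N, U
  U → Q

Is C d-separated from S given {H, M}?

We examine all 6 paths between C and S:
  1. C → U ← S — U:collider[blocks] ⇒ blocked
  2. C ← M → S — M:fork[blocks] ⇒ blocked
  3. C ← H → G ← S — H:fork[blocks]; G:collider[blocks] ⇒ blocked
  4. C → Q ← U ← S — Q:collider[blocks]; U:chain[open] ⇒ blocked
  5. C → N ← S — N:collider[blocks] ⇒ blocked
  6. C → G ← S — G:collider[blocks] ⇒ blocked
Every path is blocked, so C and S are d-separated given {H, M}.

Yes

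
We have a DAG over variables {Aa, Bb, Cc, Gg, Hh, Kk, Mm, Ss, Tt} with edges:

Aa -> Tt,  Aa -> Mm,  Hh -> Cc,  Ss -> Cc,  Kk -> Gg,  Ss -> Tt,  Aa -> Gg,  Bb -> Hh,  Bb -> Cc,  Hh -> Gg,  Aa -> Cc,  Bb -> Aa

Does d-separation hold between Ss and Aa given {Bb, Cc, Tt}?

We examine all 6 paths between Ss and Aa:
Path 1: Ss → Cc ← Aa
  Cc is a collider and Cc is conditioned on, which opens it — no node blocks this path, so it is active.
Path 2: Ss → Cc ← Hh → Gg ← Aa
  Gg is a collider here and neither Gg nor any of its descendants is conditioned on, so the collider stays closed — the path is blocked at Gg.
Path 3: Ss → Cc ← Hh ← Bb → Aa
  Bb is a fork here and Bb is conditioned on, so the path is blocked at Bb.
Path 4: Ss → Cc ← Bb → Aa
  Bb is a fork here and Bb is conditioned on, so the path is blocked at Bb.
Path 5: Ss → Cc ← Bb → Hh → Gg ← Aa
  Bb is a fork here and Bb is conditioned on, so the path is blocked at Bb.
Path 6: Ss → Tt ← Aa
  Tt is a collider and Tt is conditioned on, which opens it — no node blocks this path, so it is active.
Because an active path exists, Ss and Aa are not d-separated.

No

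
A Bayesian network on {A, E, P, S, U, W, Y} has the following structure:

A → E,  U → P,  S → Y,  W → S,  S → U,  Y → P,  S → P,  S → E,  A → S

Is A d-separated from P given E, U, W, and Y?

Enumerating the 6 paths from A to P and testing each for blocking by {E, U, W, Y}:
Path 1: A → S → P
  S is a chain and S is not conditioned on — no node blocks this path, so it is active.
Path 2: A → S → U → P
  U is a chain here and U is conditioned on, so the path is blocked at U.
Path 3: A → S → Y → P
  Y is a chain here and Y is conditioned on, so the path is blocked at Y.
Path 4: A → E ← S → P
  E is a collider and E is conditioned on, which opens it; S is a fork and S is not conditioned on — no node blocks this path, so it is active.
Path 5: A → E ← S → U → P
  U is a chain here and U is conditioned on, so the path is blocked at U.
Path 6: A → E ← S → Y → P
  Y is a chain here and Y is conditioned on, so the path is blocked at Y.
Since the path A → S → P is active, A and P are not d-separated given {E, U, W, Y}.

No — A and P are not d-separated given {E, U, W, Y}.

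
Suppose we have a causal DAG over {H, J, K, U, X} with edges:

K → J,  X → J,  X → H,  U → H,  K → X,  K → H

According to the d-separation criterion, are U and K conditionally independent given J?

3 paths connect U and K; each must be blocked for d-separation to hold:
Path 1: U → H ← K
  H is a collider here and neither H nor any of its descendants is conditioned on, so the collider stays closed — the path is blocked at H.
Path 2: U → H ← X → J ← K
  H is a collider here and neither H nor any of its descendants is conditioned on, so the collider stays closed — the path is blocked at H.
Path 3: U → H ← X ← K
  H is a collider here and neither H nor any of its descendants is conditioned on, so the collider stays closed — the path is blocked at H.
Every path is blocked, so U and K are d-separated given {J}.

Yes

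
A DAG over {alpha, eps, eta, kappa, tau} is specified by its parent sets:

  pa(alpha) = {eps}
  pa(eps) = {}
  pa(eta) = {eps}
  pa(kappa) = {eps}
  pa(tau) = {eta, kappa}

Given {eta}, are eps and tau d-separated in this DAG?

No — eps and tau are not d-separated given {eta}.

There are 2 undirected paths between eps and tau; checking each against the conditioning set {eta}:
  1. eps → kappa → tau — kappa:chain[open] ⇒ active
  2. eps → eta → tau — eta:chain[blocks] ⇒ blocked
Since the path eps → kappa → tau is active, eps and tau are not d-separated given {eta}.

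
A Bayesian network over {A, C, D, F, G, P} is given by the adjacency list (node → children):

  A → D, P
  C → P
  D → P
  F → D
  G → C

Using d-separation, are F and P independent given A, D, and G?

Enumerating the 2 paths from F to P and testing each for blocking by {A, D, G}:
Path 1: F → D → P
  D is a chain here and D is conditioned on, so the path is blocked at D.
Path 2: F → D ← A → P
  A is a fork here and A is conditioned on, so the path is blocked at A.
All paths are blocked; F ⊥ P | {A, D, G} holds.

Yes — F and P are d-separated given {A, D, G}.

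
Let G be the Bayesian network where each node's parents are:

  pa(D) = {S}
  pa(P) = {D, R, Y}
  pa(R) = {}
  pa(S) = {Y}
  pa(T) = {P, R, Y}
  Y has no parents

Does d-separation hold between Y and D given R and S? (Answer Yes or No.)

We examine all 4 paths between Y and D:
Path 1: Y → T ← R → P ← D
  T is a collider here and neither T nor any of its descendants is conditioned on, so the collider stays closed — the path is blocked at T.
Path 2: Y → T ← P ← D
  T is a collider here and neither T nor any of its descendants is conditioned on, so the collider stays closed — the path is blocked at T.
Path 3: Y → P ← D
  P is a collider here and neither P nor any of its descendants is conditioned on, so the collider stays closed — the path is blocked at P.
Path 4: Y → S → D
  S is a chain here and S is conditioned on, so the path is blocked at S.
All paths are blocked; Y ⊥ D | {R, S} holds.

Yes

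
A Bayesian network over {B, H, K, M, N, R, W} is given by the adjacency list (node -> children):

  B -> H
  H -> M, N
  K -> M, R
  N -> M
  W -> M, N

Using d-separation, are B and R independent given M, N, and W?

No

Enumerating the 3 paths from B to R and testing each for blocking by {M, N, W}:
  1. B → H → N → M ← K → R — H:chain[open]; N:chain[blocks]; M:collider[open]; K:fork[open] ⇒ blocked
  2. B → H → N ← W → M ← K → R — H:chain[open]; N:collider[open]; W:fork[blocks]; M:collider[open]; K:fork[open] ⇒ blocked
  3. B → H → M ← K → R — H:chain[open]; M:collider[open]; K:fork[open] ⇒ active
Since the path B → H → M ← K → R is active, B and R are not d-separated given {M, N, W}.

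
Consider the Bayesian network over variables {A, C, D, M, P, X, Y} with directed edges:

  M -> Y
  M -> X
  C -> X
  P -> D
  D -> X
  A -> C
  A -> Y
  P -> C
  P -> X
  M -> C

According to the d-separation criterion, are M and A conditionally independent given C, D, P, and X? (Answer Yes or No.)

No

There are 5 undirected paths between M and A; checking each against the conditioning set {C, D, P, X}:
  1. M → Y ← A — Y:collider[blocks] ⇒ blocked
  2. M → C ← A — C:collider[open] ⇒ active
  3. M → X ← D ← P → C ← A — X:collider[open]; D:chain[blocks]; P:fork[blocks]; C:collider[open] ⇒ blocked
  4. M → X ← C ← A — X:collider[open]; C:chain[blocks] ⇒ blocked
  5. M → X ← P → C ← A — X:collider[open]; P:fork[blocks]; C:collider[open] ⇒ blocked
At least one path is unblocked, so d-separation fails.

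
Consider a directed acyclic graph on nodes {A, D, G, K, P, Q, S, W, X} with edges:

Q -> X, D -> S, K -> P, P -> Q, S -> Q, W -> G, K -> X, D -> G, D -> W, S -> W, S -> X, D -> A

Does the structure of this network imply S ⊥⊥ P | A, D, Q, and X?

Enumerating the 4 paths from S to P and testing each for blocking by {A, D, Q, X}:
  1. S → Q ← P — Q:collider[open] ⇒ active
  2. S → Q → X ← K → P — Q:chain[blocks]; X:collider[open]; K:fork[open] ⇒ blocked
  3. S → X ← Q ← P — X:collider[open]; Q:chain[blocks] ⇒ blocked
  4. S → X ← K → P — X:collider[open]; K:fork[open] ⇒ active
At least one path is unblocked, so d-separation fails.

No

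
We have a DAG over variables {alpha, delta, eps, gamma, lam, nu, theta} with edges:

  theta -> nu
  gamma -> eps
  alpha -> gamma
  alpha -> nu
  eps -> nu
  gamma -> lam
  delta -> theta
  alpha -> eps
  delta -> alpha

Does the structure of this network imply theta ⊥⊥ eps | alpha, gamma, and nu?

No

There are 6 undirected paths between theta and eps; checking each against the conditioning set {alpha, gamma, nu}:
  1. theta ← delta → alpha → eps — delta:fork[open]; alpha:chain[blocks] ⇒ blocked
  2. theta ← delta → alpha → gamma → eps — delta:fork[open]; alpha:chain[blocks]; gamma:chain[blocks] ⇒ blocked
  3. theta ← delta → alpha → nu ← eps — delta:fork[open]; alpha:chain[blocks]; nu:collider[open] ⇒ blocked
  4. theta → nu ← eps — nu:collider[open] ⇒ active
  5. theta → nu ← alpha → eps — nu:collider[open]; alpha:fork[blocks] ⇒ blocked
  6. theta → nu ← alpha → gamma → eps — nu:collider[open]; alpha:fork[blocks]; gamma:chain[blocks] ⇒ blocked
At least one path is unblocked, so d-separation fails.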